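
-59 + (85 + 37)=63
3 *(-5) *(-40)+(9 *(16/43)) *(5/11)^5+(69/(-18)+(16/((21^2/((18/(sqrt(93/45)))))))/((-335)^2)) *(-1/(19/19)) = 25092674239/41551158 - 32 *sqrt(465)/170469775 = 603.90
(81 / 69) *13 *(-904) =-317304 / 23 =-13795.83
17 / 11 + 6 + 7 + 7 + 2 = 259 / 11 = 23.55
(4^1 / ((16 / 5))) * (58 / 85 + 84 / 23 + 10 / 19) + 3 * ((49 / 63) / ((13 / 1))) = 1812424 / 289731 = 6.26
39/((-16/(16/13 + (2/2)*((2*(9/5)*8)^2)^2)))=-1048082259/625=-1676931.61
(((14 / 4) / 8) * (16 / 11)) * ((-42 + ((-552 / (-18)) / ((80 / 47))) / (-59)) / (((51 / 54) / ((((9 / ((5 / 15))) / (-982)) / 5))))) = 84914487 / 541720300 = 0.16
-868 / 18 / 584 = -217 / 2628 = -0.08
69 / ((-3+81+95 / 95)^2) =69 / 6241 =0.01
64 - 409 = -345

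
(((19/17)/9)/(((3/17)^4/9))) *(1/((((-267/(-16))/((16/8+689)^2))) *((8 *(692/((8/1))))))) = 178285675628/3741471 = 47651.22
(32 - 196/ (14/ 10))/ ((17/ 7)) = -756/ 17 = -44.47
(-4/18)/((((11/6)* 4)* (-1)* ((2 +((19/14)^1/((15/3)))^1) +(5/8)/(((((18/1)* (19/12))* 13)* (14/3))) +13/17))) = 1175720/117812277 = 0.01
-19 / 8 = -2.38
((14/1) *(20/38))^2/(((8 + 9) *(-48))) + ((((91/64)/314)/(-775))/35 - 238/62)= -5598956847343/1433701392000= -3.91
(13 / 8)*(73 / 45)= 949 / 360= 2.64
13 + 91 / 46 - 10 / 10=13.98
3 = 3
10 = 10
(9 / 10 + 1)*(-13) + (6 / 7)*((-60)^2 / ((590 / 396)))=8451589 / 4130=2046.39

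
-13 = -13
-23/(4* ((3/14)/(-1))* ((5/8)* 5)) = 644/75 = 8.59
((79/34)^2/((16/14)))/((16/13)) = 567931/147968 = 3.84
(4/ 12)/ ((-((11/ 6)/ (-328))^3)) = 2540703744/ 1331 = 1908868.33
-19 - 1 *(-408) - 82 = 307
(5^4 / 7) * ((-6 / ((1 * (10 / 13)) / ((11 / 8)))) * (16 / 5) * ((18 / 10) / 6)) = -919.29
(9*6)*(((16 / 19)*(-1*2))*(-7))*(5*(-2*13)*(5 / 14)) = -561600 / 19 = -29557.89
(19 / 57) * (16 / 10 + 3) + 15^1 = 248 / 15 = 16.53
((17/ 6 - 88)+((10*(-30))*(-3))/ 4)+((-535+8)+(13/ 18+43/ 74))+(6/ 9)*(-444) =-454121/ 666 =-681.86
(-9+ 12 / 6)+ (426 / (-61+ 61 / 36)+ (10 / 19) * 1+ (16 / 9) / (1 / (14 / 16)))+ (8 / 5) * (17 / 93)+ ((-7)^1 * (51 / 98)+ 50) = 34.55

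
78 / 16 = 39 / 8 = 4.88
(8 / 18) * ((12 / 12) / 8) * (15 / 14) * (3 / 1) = 5 / 28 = 0.18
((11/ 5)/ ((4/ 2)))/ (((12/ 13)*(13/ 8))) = 11/ 15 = 0.73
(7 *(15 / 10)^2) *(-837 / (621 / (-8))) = 3906 / 23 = 169.83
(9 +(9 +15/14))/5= 267/70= 3.81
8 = 8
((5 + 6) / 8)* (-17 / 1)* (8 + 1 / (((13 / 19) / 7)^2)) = -3560667 / 1352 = -2633.63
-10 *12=-120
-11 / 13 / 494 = -0.00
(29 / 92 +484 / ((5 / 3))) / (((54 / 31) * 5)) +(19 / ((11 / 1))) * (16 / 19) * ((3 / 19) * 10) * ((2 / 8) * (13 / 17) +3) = 17963481247 / 441282600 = 40.71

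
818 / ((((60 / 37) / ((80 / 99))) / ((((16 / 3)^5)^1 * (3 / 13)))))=126944804864 / 312741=405910.34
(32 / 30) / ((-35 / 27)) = -144 / 175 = -0.82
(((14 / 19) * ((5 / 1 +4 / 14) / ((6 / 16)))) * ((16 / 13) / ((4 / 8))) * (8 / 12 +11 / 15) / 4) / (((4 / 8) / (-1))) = -66304 / 3705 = -17.90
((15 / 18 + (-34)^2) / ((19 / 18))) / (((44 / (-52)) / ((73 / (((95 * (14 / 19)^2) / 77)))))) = -19761027 / 140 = -141150.19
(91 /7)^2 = 169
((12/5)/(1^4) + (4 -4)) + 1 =17/5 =3.40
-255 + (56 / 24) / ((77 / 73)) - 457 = -23423 / 33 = -709.79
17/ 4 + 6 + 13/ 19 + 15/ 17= 15267/ 1292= 11.82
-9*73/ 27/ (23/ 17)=-1241/ 69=-17.99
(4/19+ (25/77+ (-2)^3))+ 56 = 48.54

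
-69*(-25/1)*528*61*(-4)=-222235200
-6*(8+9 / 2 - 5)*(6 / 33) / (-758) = 45 / 4169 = 0.01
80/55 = 16/11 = 1.45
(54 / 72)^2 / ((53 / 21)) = 189 / 848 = 0.22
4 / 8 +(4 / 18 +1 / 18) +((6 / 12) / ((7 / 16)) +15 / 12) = 799 / 252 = 3.17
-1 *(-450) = 450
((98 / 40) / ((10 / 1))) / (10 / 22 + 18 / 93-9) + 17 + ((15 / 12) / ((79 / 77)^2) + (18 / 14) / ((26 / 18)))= 6161996429721 / 323493497600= 19.05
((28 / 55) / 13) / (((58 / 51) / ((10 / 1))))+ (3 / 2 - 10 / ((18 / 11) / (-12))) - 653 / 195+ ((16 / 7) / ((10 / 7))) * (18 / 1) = 4173083 / 41470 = 100.63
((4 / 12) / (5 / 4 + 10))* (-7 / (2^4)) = -7 / 540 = -0.01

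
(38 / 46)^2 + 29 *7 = 107748 / 529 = 203.68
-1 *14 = -14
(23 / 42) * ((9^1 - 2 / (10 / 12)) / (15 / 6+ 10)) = 253 / 875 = 0.29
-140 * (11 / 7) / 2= -110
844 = 844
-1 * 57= -57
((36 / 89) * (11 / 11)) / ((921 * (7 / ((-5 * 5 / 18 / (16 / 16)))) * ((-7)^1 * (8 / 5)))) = 125 / 16065924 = 0.00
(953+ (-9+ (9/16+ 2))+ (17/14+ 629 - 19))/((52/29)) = 5059659/5824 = 868.76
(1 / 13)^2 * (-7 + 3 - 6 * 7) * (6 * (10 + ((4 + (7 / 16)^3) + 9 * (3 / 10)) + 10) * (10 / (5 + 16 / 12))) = -69.07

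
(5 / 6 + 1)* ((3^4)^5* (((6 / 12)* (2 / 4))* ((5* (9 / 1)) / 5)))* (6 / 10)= 345191655699 / 40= 8629791392.48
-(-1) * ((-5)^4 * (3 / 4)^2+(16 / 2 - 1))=5737 / 16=358.56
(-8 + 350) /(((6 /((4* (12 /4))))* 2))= 342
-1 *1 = -1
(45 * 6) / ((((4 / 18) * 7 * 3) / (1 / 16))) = 405 / 112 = 3.62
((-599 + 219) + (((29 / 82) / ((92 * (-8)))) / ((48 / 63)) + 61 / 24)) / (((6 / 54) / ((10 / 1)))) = -16401890445 / 482816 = -33971.31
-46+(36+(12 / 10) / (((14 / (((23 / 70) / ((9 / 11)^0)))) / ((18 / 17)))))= -207629 / 20825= -9.97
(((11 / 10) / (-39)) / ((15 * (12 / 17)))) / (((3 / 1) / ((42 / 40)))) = -0.00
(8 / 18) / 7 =0.06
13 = 13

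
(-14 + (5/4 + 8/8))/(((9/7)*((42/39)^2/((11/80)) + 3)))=-0.80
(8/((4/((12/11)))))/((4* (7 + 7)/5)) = 15/77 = 0.19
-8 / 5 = -1.60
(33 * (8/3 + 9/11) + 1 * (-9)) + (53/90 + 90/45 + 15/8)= 39767/360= 110.46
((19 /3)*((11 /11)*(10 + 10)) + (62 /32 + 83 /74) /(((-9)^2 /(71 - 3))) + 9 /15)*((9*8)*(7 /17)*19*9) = 2070091534 /3145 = 658216.70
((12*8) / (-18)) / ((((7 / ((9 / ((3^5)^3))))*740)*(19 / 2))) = -8 / 117684952245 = -0.00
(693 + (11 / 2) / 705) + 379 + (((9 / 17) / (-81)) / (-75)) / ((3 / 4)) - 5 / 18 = 1734032573 / 1617975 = 1071.73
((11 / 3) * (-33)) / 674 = -0.18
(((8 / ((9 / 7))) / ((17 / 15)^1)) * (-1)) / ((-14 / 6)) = 40 / 17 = 2.35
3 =3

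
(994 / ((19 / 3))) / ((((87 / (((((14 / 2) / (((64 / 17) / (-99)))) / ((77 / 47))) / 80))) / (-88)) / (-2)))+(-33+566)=7676083 / 88160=87.07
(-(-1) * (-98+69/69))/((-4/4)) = 97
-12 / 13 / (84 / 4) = -4 / 91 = -0.04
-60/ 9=-20/ 3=-6.67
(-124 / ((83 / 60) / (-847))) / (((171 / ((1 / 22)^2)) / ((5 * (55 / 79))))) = 1193500 / 373749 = 3.19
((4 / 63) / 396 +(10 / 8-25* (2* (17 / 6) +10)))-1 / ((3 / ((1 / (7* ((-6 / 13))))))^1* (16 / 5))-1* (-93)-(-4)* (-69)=-114438325 / 199584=-573.38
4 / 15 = 0.27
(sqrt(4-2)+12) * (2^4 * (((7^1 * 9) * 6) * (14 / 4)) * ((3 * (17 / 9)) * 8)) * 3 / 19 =2878848 * sqrt(2) / 19+34546176 / 19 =2032499.05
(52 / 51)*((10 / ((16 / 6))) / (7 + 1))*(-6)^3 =-1755 / 17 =-103.24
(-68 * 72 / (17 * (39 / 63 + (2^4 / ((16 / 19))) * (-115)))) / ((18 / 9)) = 189 / 2867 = 0.07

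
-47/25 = -1.88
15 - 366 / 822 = 14.55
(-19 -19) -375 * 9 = -3413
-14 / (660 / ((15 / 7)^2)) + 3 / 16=111 / 1232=0.09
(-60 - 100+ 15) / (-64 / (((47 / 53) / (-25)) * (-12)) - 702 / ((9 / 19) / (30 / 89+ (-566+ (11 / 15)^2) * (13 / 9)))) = -409411125 / 3415946357254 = -0.00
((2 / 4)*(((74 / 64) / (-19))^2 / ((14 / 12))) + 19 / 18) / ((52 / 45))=123098095 / 134557696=0.91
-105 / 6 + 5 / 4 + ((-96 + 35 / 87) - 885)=-346903 / 348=-996.85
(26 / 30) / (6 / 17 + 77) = 221 / 19725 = 0.01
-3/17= -0.18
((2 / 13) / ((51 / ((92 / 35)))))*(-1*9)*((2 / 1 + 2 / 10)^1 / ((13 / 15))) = -18216 / 100555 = -0.18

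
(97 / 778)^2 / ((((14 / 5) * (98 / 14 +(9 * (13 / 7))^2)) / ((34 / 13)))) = 5598355 / 110413486144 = 0.00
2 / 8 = 1 / 4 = 0.25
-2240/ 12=-186.67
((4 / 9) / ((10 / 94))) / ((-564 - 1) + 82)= -188 / 21735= -0.01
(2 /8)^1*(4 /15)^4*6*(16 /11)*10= 4096 /37125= 0.11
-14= -14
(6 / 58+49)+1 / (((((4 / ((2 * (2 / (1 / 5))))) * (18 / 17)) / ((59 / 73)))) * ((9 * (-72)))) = 1212350693 / 24692688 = 49.10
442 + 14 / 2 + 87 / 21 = 3172 / 7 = 453.14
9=9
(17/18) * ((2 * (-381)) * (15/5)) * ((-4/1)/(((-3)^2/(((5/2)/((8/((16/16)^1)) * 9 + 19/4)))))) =86360/2763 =31.26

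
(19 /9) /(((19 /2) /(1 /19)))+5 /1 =857 /171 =5.01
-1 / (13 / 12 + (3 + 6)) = -12 / 121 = -0.10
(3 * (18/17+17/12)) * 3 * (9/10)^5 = 17891847/1360000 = 13.16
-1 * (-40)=40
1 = 1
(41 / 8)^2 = 1681 / 64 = 26.27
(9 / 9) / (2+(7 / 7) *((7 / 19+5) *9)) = 19 / 956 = 0.02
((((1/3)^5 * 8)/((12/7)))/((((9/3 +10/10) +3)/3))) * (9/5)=0.01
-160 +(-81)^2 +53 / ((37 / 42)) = 239063 / 37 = 6461.16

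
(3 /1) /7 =0.43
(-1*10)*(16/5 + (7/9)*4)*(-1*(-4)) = -2272/9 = -252.44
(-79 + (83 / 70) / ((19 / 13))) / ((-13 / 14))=84.20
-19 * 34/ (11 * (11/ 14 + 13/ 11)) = -29.85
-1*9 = -9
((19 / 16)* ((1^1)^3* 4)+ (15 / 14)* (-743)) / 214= -22157 / 5992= -3.70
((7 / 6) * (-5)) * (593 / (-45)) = 4151 / 54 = 76.87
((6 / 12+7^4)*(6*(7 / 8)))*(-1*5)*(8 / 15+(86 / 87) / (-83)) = -316474473 / 9628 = -32870.22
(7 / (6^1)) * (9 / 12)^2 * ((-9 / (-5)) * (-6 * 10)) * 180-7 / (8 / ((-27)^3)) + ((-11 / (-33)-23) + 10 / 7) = 746573 / 168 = 4443.89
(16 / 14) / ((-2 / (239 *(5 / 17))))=-4780 / 119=-40.17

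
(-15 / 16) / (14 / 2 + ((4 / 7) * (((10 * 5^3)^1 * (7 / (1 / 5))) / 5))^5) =-5 / 16666666666666666704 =-0.00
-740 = -740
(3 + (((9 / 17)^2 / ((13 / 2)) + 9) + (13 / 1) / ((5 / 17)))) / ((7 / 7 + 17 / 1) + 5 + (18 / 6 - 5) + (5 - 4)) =1056527 / 413270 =2.56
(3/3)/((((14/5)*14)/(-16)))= -20/49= -0.41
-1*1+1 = 0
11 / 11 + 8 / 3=11 / 3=3.67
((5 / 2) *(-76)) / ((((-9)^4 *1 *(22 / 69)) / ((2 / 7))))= -4370 / 168399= -0.03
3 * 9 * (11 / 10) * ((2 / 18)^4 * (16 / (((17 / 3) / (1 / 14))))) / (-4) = -11 / 48195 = -0.00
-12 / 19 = -0.63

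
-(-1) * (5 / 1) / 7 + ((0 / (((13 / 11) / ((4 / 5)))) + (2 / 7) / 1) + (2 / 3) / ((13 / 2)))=43 / 39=1.10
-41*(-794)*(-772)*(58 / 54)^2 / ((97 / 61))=-1289280726088 / 70713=-18232584.19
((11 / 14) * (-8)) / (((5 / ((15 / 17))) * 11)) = -12 / 119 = -0.10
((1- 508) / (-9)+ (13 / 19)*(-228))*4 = -1196 / 3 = -398.67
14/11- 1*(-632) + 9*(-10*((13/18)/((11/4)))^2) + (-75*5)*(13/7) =-69.36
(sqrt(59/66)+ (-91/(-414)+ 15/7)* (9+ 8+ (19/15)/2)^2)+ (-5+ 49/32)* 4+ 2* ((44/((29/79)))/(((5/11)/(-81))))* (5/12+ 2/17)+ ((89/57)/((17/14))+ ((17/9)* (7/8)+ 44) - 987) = -24478348259497/1062217800+ sqrt(3894)/66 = -23043.62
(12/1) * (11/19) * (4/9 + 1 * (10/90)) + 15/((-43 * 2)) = 18065/4902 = 3.69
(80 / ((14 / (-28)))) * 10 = -1600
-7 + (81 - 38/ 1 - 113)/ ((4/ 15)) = -539/ 2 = -269.50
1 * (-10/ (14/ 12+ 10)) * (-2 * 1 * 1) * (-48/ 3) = -1920/ 67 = -28.66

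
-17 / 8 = -2.12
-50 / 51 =-0.98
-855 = -855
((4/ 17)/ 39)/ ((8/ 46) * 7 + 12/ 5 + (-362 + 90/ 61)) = -7015/ 414988938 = -0.00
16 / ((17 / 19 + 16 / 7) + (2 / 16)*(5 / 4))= 4.80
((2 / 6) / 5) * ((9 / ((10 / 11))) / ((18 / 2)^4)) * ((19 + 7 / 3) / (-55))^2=2048 / 135320625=0.00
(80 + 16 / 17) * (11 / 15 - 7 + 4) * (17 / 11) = -46784 / 165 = -283.54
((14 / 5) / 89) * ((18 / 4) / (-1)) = -63 / 445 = -0.14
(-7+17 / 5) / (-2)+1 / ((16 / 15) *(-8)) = 1077 / 640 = 1.68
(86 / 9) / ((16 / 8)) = 43 / 9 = 4.78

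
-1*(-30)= 30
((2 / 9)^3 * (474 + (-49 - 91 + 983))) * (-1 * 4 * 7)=-98336 / 243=-404.67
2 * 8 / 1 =16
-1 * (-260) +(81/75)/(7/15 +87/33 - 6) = 620509/2390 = 259.63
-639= -639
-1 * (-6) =6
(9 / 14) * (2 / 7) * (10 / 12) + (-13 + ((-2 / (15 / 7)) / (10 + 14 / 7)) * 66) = -26431 / 1470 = -17.98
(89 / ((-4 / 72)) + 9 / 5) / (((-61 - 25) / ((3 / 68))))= 24003 / 29240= 0.82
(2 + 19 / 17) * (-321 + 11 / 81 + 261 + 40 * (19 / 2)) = 1374343 / 1377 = 998.07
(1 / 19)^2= 1 / 361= 0.00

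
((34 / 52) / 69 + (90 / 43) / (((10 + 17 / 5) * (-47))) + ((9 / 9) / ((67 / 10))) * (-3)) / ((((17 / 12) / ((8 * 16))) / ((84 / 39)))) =-768951507968 / 8947559153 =-85.94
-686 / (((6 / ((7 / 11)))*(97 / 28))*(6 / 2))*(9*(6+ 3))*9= -5445468 / 1067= -5103.53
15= 15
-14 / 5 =-2.80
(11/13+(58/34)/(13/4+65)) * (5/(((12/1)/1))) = 0.36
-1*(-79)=79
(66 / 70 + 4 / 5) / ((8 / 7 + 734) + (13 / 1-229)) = 61 / 18170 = 0.00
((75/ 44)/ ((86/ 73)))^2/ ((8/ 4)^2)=29975625/ 57274624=0.52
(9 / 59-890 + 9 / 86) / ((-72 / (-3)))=-4514555 / 121776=-37.07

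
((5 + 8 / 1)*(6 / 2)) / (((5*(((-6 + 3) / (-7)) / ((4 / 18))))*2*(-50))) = -91 / 2250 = -0.04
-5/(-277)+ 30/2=4160/277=15.02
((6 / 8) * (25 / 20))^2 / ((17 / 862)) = 96975 / 2176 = 44.57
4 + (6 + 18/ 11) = 128/ 11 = 11.64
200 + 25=225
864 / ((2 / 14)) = 6048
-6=-6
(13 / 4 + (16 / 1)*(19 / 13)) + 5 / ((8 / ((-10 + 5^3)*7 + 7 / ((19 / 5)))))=131135 / 247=530.91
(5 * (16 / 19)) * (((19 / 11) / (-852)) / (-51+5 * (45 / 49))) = 490 / 2663991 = 0.00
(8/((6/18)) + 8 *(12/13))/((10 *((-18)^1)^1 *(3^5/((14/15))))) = -476/710775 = -0.00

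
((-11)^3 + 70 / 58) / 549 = -38564 / 15921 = -2.42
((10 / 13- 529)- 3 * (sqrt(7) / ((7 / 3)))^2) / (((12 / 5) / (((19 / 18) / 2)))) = -127775 / 1092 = -117.01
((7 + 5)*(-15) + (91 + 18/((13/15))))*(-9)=7983/13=614.08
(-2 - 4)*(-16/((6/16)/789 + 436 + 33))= 0.20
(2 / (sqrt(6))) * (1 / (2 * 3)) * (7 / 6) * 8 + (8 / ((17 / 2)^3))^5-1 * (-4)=14 * sqrt(6) / 27 + 11449692207113004996 / 2862423051509815793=5.27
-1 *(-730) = 730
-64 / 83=-0.77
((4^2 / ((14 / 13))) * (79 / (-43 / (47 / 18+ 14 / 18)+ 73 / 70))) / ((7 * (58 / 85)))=-212999800 / 10094581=-21.10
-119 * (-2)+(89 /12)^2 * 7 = 89719 /144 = 623.05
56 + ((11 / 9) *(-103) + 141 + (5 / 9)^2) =5785 / 81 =71.42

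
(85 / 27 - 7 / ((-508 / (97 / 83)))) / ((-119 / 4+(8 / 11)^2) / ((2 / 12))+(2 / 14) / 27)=-3051125231 / 169053163798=-0.02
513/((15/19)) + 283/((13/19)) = 69122/65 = 1063.42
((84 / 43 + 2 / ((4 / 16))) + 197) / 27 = 8899 / 1161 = 7.66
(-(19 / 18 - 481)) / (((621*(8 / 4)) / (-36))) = -8639 / 621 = -13.91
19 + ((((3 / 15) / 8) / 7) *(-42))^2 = 19.02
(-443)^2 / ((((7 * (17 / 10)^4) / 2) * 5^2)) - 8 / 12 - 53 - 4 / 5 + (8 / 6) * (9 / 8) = 3780971917 / 17539410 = 215.57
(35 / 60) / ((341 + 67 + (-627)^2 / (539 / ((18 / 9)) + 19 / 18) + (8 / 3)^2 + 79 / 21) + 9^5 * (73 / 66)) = 3937395 / 453477809542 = 0.00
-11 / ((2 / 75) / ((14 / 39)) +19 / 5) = -2.84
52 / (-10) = -26 / 5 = -5.20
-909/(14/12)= -5454/7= -779.14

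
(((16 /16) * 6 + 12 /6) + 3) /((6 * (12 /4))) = 11 /18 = 0.61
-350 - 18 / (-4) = -691 / 2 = -345.50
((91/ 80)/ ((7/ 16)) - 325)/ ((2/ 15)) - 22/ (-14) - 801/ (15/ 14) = -110741/ 35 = -3164.03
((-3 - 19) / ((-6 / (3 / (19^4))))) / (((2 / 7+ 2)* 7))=11 / 2085136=0.00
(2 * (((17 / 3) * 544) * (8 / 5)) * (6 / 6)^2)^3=3239689670623232 / 3375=959908050555.03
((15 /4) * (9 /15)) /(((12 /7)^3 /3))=343 /256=1.34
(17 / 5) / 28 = 17 / 140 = 0.12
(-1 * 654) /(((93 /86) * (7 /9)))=-168732 /217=-777.57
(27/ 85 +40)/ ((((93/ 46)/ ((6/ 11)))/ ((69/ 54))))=3625766/ 260865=13.90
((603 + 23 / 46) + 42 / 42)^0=1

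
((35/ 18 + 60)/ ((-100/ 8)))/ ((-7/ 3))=223/ 105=2.12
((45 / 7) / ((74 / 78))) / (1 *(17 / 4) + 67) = 468 / 4921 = 0.10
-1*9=-9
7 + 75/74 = 593/74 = 8.01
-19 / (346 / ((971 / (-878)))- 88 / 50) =461225 / 7637424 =0.06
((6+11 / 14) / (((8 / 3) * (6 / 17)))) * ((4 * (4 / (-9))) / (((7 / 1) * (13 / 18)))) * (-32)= 81.13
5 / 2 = 2.50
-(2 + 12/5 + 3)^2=-1369/25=-54.76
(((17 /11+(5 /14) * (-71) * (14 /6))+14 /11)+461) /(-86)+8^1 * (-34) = -1570579 /5676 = -276.71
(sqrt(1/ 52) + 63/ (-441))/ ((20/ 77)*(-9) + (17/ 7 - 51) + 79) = -11/ 2163 + 11*sqrt(13)/ 8034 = -0.00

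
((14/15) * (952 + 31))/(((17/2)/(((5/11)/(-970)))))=-13762/272085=-0.05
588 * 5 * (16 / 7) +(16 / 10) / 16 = 67201 / 10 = 6720.10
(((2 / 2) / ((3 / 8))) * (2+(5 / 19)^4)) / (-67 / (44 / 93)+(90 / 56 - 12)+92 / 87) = -9334547376 / 263563145215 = -0.04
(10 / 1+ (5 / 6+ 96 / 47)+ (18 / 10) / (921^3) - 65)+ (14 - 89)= -1728784745147 / 13599188210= -127.12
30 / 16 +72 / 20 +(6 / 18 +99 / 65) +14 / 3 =6239 / 520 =12.00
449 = 449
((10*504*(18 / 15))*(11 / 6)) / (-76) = -2772 / 19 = -145.89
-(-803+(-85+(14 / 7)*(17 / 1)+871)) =-17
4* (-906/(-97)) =3624/97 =37.36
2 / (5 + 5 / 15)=3 / 8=0.38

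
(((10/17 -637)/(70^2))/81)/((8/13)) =-0.00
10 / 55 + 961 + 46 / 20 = 105983 / 110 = 963.48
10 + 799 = 809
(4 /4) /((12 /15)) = 1.25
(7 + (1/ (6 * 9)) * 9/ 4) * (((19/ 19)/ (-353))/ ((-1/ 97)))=16393/ 8472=1.93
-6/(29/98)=-588/29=-20.28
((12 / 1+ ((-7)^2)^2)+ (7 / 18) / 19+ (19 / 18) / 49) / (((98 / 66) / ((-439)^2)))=42862628377349 / 136857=313192809.85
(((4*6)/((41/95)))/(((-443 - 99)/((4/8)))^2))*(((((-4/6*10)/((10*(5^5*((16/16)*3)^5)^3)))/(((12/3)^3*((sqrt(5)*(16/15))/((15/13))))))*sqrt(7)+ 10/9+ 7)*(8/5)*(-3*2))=-11096/3011081+ 19*sqrt(35)/8126076043114453125000000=-0.00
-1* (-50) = 50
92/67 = 1.37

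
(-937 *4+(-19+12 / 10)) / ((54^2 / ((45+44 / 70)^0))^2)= -18829 / 42515280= -0.00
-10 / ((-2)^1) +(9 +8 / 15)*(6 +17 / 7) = 8962 / 105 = 85.35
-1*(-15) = 15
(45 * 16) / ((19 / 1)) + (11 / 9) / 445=2883809 / 76095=37.90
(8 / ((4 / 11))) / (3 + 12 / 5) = 110 / 27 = 4.07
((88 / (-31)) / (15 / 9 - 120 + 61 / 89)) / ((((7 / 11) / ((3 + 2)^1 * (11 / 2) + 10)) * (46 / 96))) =116305200 / 39194323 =2.97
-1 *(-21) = 21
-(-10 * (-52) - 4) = -516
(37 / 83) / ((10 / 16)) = 296 / 415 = 0.71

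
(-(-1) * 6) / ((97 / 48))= 288 / 97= 2.97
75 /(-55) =-1.36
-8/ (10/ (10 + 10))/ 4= -4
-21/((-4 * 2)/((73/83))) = 1533/664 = 2.31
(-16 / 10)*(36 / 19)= -288 / 95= -3.03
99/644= 0.15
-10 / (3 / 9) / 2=-15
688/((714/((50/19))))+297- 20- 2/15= 9475933/33915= 279.40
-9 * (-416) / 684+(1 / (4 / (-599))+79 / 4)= -2366 / 19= -124.53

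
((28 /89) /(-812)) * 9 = -0.00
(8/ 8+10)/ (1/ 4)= 44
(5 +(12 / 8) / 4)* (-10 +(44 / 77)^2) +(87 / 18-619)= -391703 / 588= -666.16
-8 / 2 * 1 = -4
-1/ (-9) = 1/ 9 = 0.11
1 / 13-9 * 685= -6164.92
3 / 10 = 0.30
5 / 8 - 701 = -5603 / 8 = -700.38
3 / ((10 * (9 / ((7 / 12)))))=7 / 360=0.02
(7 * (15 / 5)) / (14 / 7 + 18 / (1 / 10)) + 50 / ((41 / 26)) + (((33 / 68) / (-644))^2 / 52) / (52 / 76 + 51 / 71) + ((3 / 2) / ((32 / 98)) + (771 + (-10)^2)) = 638133958371039111 / 703242659065856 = 907.42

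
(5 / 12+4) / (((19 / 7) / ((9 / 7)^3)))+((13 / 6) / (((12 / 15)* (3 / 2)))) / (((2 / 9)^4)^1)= 44321499 / 59584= 743.85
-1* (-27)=27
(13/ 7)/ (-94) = -13/ 658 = -0.02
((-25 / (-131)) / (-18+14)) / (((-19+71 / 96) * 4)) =150 / 229643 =0.00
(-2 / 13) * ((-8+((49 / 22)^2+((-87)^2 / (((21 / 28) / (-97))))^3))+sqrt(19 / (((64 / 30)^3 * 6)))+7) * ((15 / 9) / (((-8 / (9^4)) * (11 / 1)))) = -4964906536076706085478565 / 276848+164025 * sqrt(95) / 146432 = -17933691180997175643.15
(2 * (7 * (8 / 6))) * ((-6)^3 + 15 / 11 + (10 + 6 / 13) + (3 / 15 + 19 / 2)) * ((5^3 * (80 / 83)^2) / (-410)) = 124588352000 / 121170621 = 1028.21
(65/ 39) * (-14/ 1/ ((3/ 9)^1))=-70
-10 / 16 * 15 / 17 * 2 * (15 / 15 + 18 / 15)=-2.43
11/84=0.13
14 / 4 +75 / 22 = 76 / 11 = 6.91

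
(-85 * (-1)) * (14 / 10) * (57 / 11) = 6783 / 11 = 616.64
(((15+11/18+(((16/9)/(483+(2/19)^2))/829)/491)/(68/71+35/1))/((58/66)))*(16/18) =20768082907496540/47292431160839229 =0.44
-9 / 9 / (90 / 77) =-77 / 90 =-0.86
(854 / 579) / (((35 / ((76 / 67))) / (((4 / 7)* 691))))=25627808 / 1357755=18.88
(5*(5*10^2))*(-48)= -120000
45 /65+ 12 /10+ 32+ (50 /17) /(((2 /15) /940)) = 22949951 /1105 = 20769.19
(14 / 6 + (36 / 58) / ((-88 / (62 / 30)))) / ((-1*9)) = -44381 / 172260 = -0.26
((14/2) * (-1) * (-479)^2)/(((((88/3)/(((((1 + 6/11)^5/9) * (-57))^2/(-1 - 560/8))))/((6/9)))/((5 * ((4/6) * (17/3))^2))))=1689014312031771455148635/14767446759154749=114374159.57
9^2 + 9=90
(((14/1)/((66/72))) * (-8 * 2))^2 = 7225344/121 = 59713.59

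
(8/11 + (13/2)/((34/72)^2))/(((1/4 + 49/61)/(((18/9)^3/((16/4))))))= 46348288/817003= 56.73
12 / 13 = 0.92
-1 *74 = -74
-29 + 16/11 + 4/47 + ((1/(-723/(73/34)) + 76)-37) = 146618471/12708894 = 11.54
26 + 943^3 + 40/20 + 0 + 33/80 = 67084946833/80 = 838561835.41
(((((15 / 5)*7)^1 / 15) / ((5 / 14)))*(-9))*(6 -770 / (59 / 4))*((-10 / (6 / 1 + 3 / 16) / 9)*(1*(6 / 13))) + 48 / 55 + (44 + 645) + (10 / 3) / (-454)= 5312438764 / 9575995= 554.77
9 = 9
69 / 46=3 / 2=1.50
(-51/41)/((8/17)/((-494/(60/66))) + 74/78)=-7066917/5384981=-1.31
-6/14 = -3/7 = -0.43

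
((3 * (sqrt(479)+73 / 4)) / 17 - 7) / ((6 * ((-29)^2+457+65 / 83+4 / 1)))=0.00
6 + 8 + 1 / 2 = 14.50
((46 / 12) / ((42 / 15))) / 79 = 115 / 6636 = 0.02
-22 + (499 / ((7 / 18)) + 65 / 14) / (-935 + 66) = -25971 / 1106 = -23.48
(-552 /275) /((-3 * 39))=184 /10725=0.02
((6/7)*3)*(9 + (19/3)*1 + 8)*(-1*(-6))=360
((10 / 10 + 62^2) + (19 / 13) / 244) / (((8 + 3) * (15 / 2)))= 4065453 / 87230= 46.61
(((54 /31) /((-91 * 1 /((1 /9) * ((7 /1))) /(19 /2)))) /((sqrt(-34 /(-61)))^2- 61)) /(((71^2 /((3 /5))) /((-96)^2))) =32044032 /12483708835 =0.00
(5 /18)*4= 10 /9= 1.11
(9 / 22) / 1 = 9 / 22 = 0.41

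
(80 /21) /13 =80 /273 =0.29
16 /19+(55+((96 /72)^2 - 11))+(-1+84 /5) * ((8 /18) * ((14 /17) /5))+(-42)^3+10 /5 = -5380727894 /72675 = -74038.22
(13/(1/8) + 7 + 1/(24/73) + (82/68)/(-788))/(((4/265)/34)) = 256875.41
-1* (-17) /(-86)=-17 /86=-0.20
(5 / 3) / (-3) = -5 / 9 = -0.56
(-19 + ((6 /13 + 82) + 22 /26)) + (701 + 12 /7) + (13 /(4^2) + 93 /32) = 2244397 /2912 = 770.74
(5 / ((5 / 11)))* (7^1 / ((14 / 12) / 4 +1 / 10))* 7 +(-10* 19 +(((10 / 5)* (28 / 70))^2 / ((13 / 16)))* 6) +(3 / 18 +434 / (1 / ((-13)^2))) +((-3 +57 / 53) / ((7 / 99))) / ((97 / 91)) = 35107794250507 / 471172650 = 74511.53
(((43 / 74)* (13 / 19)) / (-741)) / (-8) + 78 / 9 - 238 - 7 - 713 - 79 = -219767159 / 213712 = -1028.33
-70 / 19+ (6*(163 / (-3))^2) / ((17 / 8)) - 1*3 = 8070499 / 969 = 8328.69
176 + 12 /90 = 2642 /15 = 176.13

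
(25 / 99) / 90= 5 / 1782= 0.00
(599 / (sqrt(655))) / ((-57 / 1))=-599 *sqrt(655) / 37335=-0.41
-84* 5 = -420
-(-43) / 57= 0.75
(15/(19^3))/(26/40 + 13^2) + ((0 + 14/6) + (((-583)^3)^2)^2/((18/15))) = 19934016550694665300881503907352625885617/15515058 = 1284817404530145185463148000000000.00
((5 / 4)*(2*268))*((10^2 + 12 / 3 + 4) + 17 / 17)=73030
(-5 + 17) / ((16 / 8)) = 6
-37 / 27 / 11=-37 / 297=-0.12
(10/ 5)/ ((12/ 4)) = 2/ 3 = 0.67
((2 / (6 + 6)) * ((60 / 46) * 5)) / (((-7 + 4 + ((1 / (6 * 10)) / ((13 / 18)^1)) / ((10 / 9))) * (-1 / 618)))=6695000 / 29693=225.47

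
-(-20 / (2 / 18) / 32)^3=177.98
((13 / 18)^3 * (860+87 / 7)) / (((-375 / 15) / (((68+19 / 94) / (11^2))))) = -28672297823 / 3869434800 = -7.41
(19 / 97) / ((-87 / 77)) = -1463 / 8439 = -0.17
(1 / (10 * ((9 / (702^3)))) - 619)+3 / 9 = 57648788 / 15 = 3843252.53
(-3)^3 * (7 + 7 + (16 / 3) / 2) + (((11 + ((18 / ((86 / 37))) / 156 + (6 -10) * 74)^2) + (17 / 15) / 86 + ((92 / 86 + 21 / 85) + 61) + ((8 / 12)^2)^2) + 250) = 3010632324116029 / 34422906960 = 87460.14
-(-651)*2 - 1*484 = 818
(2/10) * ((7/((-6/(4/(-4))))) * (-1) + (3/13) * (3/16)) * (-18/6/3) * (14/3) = 4907/4680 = 1.05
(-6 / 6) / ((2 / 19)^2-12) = 0.08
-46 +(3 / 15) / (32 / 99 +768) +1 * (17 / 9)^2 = -1307151821 / 30805920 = -42.43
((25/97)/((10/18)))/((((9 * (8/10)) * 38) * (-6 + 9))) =25/44232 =0.00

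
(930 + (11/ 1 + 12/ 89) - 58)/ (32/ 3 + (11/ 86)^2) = 1743954612/ 21096115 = 82.67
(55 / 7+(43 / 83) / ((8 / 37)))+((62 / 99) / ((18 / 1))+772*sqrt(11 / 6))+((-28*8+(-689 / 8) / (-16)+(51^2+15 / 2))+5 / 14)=386*sqrt(66) / 3+159063515815 / 66261888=3445.82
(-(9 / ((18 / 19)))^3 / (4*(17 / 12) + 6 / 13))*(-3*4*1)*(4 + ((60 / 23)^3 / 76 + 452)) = 2227344711228 / 2907913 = 765959.89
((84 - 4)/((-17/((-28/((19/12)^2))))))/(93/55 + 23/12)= 212889600/14612197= 14.57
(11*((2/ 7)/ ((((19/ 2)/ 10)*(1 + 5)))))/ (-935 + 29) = -110/ 180747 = -0.00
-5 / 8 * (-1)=5 / 8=0.62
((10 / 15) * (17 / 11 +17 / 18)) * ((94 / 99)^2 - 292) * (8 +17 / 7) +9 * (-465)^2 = 1940985.87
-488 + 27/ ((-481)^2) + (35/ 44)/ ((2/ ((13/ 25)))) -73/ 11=-50332342309/ 101798840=-494.43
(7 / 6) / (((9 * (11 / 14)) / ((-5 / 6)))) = -245 / 1782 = -0.14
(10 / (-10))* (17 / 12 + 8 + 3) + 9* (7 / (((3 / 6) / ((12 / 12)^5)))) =113.58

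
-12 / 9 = -4 / 3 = -1.33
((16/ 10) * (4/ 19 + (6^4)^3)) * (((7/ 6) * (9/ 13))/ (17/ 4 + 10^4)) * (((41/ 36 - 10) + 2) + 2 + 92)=3632797212384368/ 148262985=24502388.19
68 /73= 0.93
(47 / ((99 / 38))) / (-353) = -0.05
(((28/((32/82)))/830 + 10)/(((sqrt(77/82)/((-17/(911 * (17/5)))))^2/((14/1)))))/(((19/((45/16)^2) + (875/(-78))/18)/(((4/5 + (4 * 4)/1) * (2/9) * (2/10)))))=0.00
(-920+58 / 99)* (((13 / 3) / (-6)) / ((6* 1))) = 591643 / 5346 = 110.67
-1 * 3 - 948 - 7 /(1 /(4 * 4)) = -1063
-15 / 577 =-0.03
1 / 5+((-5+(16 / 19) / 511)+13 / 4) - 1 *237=-46321319 / 194180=-238.55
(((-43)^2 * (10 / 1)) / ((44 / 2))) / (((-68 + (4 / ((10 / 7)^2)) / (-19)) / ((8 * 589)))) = -58150.34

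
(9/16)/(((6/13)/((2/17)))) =39/272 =0.14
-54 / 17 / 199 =-0.02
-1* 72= -72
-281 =-281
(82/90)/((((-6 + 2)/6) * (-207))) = 41/6210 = 0.01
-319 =-319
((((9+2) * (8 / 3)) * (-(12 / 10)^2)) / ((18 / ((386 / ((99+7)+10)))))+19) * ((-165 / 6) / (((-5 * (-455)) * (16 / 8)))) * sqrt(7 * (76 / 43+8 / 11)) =-0.28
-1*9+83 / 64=-7.70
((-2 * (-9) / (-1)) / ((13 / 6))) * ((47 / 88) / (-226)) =1269 / 64636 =0.02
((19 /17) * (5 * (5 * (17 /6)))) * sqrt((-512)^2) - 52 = 121444 /3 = 40481.33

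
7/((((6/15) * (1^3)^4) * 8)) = 35/16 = 2.19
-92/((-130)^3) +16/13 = 676023/549250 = 1.23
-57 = -57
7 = 7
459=459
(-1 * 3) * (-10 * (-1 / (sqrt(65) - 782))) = 30 * sqrt(65) / 611459+23460 / 611459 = 0.04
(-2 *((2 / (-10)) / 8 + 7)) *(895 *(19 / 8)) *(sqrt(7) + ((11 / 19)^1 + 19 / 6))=-7108269 / 64-948879 *sqrt(7) / 32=-189519.76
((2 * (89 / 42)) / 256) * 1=89 / 5376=0.02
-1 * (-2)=2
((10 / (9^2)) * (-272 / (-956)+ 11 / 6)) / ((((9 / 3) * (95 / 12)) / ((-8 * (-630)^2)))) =-476201600 / 13623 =-34955.71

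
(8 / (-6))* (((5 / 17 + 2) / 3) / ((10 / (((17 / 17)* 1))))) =-26 / 255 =-0.10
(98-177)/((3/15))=-395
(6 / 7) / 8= 0.11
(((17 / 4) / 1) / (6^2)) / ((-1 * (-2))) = 0.06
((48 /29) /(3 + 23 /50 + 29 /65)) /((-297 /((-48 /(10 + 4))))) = 83200 /17008761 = 0.00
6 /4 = 3 /2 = 1.50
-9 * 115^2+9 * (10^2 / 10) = -118935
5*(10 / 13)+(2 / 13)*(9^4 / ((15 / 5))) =4424 / 13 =340.31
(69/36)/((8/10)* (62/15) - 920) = -0.00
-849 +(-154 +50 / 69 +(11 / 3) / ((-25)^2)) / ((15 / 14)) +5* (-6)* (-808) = 5012838889 / 215625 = 23247.95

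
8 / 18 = 4 / 9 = 0.44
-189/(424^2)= -189/179776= -0.00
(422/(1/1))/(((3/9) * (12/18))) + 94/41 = 77953/41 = 1901.29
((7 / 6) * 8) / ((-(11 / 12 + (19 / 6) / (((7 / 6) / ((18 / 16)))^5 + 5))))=-524365744 / 80198021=-6.54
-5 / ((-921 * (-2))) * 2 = -5 / 921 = -0.01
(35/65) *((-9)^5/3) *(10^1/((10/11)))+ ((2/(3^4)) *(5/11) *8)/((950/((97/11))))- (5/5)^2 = -1411171296292/12104235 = -116584.92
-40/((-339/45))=600/113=5.31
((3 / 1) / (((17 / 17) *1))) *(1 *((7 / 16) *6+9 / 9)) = 10.88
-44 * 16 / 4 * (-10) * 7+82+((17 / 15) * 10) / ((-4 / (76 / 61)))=12398.47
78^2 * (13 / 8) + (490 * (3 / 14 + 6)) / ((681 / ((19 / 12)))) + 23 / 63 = 565973215 / 57204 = 9893.94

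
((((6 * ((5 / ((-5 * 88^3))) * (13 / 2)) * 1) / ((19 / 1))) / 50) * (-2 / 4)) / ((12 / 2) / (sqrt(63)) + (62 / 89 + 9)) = 6989437 / 2236415761254400 - 102973 * sqrt(7) / 1118207880627200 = 0.00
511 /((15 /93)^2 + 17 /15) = 7366065 /16712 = 440.77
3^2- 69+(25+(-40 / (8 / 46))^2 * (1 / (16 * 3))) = 12805 / 12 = 1067.08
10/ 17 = 0.59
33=33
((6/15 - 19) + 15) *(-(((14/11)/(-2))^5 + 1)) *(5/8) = 324549/161051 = 2.02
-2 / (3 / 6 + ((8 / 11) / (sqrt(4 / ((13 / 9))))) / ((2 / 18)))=484 / 7367 - 1056 * sqrt(13) / 7367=-0.45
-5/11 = -0.45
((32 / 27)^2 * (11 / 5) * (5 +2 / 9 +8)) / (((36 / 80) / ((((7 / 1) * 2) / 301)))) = 10723328 / 2539107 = 4.22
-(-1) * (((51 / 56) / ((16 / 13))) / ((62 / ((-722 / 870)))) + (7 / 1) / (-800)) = -751313 / 40275200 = -0.02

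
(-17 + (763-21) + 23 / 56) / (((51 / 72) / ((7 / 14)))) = 121869 / 238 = 512.05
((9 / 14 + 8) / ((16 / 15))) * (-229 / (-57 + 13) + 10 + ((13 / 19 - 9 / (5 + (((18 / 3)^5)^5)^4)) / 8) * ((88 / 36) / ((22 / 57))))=18671437935492338951927097403960318724813731530498004631906282378861247367710112685 / 146343371664015882965658619843404951800320191145941891225648120466767359690933344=127.59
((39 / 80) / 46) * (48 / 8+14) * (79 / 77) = 3081 / 14168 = 0.22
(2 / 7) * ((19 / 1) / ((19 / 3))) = 6 / 7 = 0.86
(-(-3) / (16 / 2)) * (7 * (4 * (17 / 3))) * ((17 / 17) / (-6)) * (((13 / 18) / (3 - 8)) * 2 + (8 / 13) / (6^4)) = 2.86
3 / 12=1 / 4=0.25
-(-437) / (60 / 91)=39767 / 60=662.78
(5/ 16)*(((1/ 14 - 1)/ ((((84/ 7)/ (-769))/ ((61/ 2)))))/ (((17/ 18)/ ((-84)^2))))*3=1728831195/ 136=12711994.08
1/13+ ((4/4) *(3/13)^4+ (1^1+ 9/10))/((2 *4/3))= 1806167/2284880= 0.79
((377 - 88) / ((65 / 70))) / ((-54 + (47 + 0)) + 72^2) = 0.06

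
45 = 45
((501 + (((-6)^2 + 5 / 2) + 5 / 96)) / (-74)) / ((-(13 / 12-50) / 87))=-4506339 / 347504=-12.97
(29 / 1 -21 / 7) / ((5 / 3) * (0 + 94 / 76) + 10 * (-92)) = -2964 / 104645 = -0.03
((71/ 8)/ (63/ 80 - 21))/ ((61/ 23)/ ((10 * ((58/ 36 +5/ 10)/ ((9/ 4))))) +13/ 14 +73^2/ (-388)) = 1203847600/ 34335385161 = 0.04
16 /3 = 5.33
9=9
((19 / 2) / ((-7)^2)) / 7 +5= 3449 / 686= 5.03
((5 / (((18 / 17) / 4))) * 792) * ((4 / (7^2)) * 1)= 59840 / 49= 1221.22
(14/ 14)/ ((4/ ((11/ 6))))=11/ 24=0.46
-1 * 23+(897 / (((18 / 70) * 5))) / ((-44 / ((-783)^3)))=334913966285 / 44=7611681051.93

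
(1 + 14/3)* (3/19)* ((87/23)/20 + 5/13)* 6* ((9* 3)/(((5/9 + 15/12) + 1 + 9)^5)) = 8402107719168/23168105517578125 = 0.00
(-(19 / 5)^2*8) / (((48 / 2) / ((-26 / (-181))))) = -9386 / 13575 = -0.69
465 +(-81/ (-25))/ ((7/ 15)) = 16518/ 35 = 471.94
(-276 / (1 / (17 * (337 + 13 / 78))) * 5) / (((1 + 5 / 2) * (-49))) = 2259980 / 49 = 46122.04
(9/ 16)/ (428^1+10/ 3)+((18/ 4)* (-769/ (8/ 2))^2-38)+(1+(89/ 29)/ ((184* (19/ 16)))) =166283.30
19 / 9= 2.11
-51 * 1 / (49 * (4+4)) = -51 / 392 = -0.13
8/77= 0.10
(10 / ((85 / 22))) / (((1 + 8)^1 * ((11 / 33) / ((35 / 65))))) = 308 / 663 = 0.46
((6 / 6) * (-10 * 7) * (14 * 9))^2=77792400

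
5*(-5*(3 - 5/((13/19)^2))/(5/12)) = 77880/169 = 460.83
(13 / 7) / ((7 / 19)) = 247 / 49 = 5.04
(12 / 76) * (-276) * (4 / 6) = -552 / 19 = -29.05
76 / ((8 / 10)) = 95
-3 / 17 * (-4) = 12 / 17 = 0.71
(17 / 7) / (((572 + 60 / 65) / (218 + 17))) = 51935 / 52136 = 1.00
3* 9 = 27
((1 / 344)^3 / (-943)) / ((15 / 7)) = -7 / 575808775680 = -0.00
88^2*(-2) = -15488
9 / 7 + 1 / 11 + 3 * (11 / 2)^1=2753 / 154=17.88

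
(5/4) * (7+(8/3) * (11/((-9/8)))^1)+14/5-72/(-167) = -1858741/90180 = -20.61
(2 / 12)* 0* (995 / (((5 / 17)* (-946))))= 0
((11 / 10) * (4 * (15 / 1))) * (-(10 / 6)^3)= -2750 / 9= -305.56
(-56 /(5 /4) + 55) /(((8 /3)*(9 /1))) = 17 /40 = 0.42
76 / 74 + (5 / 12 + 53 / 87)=8811 / 4292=2.05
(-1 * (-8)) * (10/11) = 80/11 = 7.27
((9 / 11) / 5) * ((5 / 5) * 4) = 36 / 55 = 0.65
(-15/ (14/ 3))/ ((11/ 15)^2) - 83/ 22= -8258/ 847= -9.75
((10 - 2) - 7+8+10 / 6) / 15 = 32 / 45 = 0.71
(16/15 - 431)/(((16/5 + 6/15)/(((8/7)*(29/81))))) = -748084/15309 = -48.87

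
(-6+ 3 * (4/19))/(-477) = 34/3021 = 0.01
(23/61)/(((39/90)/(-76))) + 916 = 673948/793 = 849.87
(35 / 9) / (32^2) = 35 / 9216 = 0.00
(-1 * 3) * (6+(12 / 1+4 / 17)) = -930 / 17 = -54.71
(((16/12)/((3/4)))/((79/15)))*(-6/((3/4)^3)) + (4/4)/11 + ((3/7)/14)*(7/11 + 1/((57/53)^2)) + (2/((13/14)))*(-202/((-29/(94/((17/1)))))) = 208254407103520/2659972177863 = 78.29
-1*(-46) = 46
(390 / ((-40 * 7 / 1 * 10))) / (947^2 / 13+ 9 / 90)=-0.00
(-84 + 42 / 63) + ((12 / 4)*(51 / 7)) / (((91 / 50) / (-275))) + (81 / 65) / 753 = -3385.92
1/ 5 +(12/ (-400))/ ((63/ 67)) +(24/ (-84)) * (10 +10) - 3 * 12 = -87247/ 2100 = -41.55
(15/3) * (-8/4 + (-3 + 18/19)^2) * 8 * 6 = 191760/361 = 531.19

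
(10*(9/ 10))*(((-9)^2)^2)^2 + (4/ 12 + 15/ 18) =2324522941/ 6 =387420490.17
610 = 610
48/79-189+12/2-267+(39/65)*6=-176088/395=-445.79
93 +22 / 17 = 1603 / 17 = 94.29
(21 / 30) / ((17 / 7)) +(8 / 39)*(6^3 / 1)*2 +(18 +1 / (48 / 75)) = 108.47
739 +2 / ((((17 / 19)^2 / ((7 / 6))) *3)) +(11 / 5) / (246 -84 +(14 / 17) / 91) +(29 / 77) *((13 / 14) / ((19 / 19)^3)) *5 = 741.73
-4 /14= -2 /7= -0.29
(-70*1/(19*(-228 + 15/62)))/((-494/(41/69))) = -88970/4572619857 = -0.00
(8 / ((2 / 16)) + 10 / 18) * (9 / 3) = 581 / 3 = 193.67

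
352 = 352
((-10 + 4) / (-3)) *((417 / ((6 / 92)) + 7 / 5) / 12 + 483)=20319 / 10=2031.90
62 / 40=31 / 20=1.55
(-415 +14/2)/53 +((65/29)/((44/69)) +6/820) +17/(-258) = -7586125607/1788422460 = -4.24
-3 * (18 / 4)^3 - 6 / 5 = -10983 / 40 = -274.58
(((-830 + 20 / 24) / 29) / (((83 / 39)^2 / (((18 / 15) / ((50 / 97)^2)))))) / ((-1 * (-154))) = -2847906711 / 15383137000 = -0.19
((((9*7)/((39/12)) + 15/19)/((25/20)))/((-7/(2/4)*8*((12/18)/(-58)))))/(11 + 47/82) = 17774361/16408210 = 1.08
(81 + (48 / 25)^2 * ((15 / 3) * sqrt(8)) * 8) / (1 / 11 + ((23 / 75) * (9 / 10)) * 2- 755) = -45056 * sqrt(2) / 115249- 12375 / 115249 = -0.66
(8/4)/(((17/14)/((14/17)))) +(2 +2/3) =4.02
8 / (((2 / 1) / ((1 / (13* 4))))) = 0.08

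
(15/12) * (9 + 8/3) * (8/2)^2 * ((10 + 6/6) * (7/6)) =26950/9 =2994.44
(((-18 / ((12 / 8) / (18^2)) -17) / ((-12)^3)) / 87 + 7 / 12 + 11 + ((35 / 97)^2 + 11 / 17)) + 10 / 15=313886993377 / 24046694208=13.05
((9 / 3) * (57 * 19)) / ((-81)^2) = 361 / 729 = 0.50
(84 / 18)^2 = 196 / 9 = 21.78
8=8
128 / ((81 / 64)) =8192 / 81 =101.14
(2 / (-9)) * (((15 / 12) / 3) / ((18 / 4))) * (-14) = 70 / 243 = 0.29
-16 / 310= -8 / 155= -0.05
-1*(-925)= 925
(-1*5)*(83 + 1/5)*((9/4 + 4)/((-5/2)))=1040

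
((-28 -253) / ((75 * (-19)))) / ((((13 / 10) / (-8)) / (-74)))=332704 / 3705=89.80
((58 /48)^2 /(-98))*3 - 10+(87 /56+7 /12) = -148793 /18816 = -7.91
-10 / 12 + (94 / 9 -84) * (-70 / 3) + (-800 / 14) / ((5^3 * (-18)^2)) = 9726667 / 5670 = 1715.46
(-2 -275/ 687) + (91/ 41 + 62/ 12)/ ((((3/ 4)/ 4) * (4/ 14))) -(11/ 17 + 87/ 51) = 191232169/ 1436517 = 133.12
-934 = -934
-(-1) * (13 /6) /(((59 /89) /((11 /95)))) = 12727 /33630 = 0.38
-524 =-524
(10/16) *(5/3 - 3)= -5/6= -0.83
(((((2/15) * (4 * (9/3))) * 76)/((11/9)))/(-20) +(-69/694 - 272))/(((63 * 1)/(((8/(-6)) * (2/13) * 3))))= 16270636/6011775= 2.71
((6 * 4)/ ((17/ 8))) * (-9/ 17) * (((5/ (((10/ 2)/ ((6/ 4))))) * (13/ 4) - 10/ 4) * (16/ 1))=-65664/ 289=-227.21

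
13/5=2.60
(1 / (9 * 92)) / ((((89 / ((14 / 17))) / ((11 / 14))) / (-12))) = -11 / 104397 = -0.00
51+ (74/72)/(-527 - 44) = 1048319/20556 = 51.00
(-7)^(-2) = 1/49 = 0.02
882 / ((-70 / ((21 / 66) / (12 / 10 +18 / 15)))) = -147 / 88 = -1.67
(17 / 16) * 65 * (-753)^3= -29486771474.06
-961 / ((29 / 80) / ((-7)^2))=-3767120 / 29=-129900.69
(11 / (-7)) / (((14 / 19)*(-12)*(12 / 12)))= 0.18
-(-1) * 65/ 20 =13/ 4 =3.25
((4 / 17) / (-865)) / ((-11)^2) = -4 / 1779305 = -0.00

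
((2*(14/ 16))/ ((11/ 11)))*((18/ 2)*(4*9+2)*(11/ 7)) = 1881/ 2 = 940.50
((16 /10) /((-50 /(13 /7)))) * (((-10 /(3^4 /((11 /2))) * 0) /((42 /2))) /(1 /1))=0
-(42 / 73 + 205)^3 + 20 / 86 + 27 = -145327814290842 / 16727731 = -8687837.84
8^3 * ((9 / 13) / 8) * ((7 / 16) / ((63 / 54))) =216 / 13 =16.62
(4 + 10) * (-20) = -280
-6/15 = -0.40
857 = 857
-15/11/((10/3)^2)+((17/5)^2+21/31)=413111/34100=12.11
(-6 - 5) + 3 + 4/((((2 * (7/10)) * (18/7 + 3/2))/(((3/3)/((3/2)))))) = -1288/171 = -7.53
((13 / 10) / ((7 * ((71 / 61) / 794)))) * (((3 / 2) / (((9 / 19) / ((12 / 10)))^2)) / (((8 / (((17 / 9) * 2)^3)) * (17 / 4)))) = 262759680872 / 135867375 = 1933.94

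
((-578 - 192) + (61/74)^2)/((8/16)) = -4212799/2738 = -1538.64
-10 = -10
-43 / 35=-1.23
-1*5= -5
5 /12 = 0.42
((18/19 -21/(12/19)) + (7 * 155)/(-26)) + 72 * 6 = 357.97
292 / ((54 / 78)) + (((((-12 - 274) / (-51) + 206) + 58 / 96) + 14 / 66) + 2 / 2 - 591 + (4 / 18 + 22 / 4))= 149373 / 2992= 49.92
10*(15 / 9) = 50 / 3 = 16.67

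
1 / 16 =0.06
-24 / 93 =-8 / 31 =-0.26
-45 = -45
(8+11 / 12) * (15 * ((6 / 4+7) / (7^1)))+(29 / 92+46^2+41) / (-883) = 159.97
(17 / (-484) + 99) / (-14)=-47899 / 6776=-7.07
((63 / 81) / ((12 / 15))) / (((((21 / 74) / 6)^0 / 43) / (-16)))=-6020 / 9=-668.89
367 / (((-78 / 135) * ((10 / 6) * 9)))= -1101 / 26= -42.35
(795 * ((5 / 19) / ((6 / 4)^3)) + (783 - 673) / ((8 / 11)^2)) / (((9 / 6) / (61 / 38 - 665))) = -4137651205 / 34656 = -119392.06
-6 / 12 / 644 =-1 / 1288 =-0.00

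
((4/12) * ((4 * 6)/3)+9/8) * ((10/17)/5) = 91/204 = 0.45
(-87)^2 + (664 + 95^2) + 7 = 17265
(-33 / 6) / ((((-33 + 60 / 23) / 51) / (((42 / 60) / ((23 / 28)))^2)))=897974 / 133975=6.70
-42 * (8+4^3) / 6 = -504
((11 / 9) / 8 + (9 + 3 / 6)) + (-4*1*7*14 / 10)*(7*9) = -885581 / 360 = -2459.95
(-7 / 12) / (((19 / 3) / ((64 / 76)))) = -28 / 361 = -0.08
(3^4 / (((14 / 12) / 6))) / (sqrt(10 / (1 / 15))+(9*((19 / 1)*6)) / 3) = 166212 / 136283 - 2430*sqrt(6) / 136283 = 1.18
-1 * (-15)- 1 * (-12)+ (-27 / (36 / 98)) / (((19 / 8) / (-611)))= 359781 / 19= 18935.84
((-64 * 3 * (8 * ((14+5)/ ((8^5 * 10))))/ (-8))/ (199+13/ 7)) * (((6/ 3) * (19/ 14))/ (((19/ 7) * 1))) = 21/ 378880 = 0.00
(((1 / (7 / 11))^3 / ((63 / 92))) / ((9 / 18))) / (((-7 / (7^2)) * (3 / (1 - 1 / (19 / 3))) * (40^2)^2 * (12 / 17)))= -520421 / 42230160000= -0.00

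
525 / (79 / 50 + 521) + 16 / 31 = 1231814 / 809999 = 1.52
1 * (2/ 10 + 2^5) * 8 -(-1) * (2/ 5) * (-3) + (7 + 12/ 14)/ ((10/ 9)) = 18443/ 70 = 263.47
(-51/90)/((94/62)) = -527/1410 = -0.37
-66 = -66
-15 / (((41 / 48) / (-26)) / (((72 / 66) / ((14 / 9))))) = 1010880 / 3157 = 320.20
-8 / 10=-4 / 5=-0.80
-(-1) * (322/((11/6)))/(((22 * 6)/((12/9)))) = 644/363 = 1.77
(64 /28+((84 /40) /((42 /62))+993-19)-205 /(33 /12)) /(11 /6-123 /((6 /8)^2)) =-2090181 /500885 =-4.17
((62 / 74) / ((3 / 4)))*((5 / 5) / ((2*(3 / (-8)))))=-496 / 333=-1.49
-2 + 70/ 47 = -24/ 47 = -0.51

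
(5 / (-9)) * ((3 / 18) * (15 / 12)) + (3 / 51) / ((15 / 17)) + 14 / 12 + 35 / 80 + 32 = 72479 / 2160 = 33.56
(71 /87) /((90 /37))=0.34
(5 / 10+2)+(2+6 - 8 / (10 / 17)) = -31 / 10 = -3.10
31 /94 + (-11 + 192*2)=35093 /94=373.33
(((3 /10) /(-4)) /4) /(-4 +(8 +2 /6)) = -9 /2080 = -0.00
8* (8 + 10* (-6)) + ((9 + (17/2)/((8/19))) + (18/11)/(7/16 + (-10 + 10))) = -471945/1232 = -383.07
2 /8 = 1 /4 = 0.25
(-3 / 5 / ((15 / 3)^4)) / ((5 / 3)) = -9 / 15625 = -0.00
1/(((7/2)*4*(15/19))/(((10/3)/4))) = 19/252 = 0.08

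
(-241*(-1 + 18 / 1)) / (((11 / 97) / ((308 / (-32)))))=2781863 / 8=347732.88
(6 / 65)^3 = 0.00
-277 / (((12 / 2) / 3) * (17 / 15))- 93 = -7317 / 34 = -215.21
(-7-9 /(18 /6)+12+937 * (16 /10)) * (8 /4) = 15012 /5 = 3002.40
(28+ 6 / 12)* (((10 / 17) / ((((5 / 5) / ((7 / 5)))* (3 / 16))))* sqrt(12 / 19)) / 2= 112* sqrt(57) / 17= 49.74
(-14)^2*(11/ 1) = 2156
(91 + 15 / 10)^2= 34225 / 4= 8556.25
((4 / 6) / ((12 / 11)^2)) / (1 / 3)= 121 / 72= 1.68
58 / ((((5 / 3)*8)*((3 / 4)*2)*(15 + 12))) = 29 / 270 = 0.11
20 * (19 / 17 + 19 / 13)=11400 / 221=51.58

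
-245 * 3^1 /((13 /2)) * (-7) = 10290 /13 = 791.54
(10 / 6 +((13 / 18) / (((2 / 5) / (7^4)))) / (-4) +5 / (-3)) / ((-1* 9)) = 156065 / 1296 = 120.42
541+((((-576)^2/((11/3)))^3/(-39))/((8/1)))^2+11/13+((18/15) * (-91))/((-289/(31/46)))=56100990500518040983775441637325245627/9950353242115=5638090340659451795831994.00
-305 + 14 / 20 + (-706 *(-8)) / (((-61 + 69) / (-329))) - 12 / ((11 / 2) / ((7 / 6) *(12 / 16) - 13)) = -25580703 / 110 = -232551.85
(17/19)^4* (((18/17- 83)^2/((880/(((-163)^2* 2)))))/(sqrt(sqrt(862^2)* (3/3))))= 14899623160009* sqrt(862)/49428148880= 8850.23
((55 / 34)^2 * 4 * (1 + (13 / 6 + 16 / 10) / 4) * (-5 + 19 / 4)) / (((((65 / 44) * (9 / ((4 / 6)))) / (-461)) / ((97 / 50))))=13867770191 / 60863400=227.85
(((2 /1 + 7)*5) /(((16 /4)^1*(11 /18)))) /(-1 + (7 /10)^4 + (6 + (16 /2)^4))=2025000 /451136411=0.00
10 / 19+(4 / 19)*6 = 34 / 19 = 1.79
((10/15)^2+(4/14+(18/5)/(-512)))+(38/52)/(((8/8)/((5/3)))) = 2034869/1048320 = 1.94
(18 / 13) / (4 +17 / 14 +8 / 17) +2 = 13154 / 5863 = 2.24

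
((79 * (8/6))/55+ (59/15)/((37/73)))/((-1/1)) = -59069/6105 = -9.68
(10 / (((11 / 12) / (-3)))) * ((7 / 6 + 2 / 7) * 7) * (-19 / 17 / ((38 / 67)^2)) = 4107435 / 3553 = 1156.05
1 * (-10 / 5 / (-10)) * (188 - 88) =20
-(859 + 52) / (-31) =911 / 31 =29.39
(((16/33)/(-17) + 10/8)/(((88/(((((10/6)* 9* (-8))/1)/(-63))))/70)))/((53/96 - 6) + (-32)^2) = 1096400/603406551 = 0.00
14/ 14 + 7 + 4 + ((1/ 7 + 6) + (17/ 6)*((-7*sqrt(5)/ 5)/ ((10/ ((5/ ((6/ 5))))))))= 14.45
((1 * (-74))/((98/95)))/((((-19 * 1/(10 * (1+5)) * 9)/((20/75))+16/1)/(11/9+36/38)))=-31376/1071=-29.30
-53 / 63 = -0.84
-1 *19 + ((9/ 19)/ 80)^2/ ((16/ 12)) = -175590157/ 9241600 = -19.00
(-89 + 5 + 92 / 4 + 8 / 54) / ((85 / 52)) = -85436 / 2295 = -37.23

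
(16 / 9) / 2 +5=53 / 9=5.89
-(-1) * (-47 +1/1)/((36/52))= -598/9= -66.44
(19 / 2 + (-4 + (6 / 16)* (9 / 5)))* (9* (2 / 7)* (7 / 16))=2223 / 320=6.95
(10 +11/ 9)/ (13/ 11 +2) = 3.53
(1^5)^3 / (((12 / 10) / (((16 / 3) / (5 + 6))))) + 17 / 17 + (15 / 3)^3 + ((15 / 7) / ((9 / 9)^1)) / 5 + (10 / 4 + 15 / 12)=361975 / 2772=130.58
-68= -68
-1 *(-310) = 310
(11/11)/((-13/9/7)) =-63/13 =-4.85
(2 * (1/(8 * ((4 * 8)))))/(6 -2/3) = 3/2048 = 0.00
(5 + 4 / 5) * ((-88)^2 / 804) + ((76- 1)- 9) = 122474 / 1005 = 121.86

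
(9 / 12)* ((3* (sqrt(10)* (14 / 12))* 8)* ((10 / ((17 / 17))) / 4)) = 105* sqrt(10) / 2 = 166.02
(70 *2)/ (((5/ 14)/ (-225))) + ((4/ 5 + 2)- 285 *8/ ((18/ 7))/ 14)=-1323908/ 15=-88260.53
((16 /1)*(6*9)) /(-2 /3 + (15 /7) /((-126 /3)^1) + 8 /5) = 1270080 /1297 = 979.24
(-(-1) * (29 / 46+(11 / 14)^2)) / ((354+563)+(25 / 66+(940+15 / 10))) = 185625 / 276534244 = 0.00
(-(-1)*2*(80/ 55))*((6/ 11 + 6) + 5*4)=9344/ 121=77.22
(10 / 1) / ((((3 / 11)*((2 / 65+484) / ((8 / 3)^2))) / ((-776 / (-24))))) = 22193600 / 1274211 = 17.42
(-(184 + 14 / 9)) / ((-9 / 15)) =8350 / 27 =309.26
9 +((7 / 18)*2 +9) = 169 / 9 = 18.78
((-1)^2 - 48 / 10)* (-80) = 304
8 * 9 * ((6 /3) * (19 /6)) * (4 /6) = 304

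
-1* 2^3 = -8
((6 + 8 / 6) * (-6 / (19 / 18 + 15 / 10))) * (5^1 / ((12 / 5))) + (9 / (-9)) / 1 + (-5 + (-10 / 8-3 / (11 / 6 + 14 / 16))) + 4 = -240559 / 5980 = -40.23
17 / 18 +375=6767 / 18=375.94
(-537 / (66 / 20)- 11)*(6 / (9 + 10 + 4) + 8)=-363090 / 253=-1435.14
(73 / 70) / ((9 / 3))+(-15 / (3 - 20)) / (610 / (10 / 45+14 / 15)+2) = 17179157 / 49183890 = 0.35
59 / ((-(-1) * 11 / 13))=69.73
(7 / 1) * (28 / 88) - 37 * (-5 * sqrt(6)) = 49 / 22 + 185 * sqrt(6) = 455.38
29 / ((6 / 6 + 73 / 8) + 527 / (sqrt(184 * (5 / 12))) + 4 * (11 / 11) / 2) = -2587960 / 25579949 + 489056 * sqrt(690) / 25579949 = 0.40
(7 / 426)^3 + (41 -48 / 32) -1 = 2976388219 / 77308776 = 38.50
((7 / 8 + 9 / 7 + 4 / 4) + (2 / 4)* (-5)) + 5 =317 / 56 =5.66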